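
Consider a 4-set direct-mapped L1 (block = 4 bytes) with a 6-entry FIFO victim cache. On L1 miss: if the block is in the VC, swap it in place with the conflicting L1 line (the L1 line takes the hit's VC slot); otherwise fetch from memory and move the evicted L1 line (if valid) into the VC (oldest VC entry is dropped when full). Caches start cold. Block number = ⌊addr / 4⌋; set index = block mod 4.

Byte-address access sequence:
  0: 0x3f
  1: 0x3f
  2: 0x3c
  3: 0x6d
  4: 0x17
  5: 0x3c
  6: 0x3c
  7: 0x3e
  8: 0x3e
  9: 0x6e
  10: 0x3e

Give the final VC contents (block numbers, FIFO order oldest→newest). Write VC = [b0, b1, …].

VC = [27]

  [0] addr=0x3f blk=15 s=3: MISS | VC []
  [1] addr=0x3f blk=15 s=3: L1-HIT | VC []
  [2] addr=0x3c blk=15 s=3: L1-HIT | VC []
  [3] addr=0x6d blk=27 s=3: MISS | VC [15]
  [4] addr=0x17 blk=5 s=1: MISS | VC [15]
  [5] addr=0x3c blk=15 s=3: VC-HIT | VC [27]
  [6] addr=0x3c blk=15 s=3: L1-HIT | VC [27]
  [7] addr=0x3e blk=15 s=3: L1-HIT | VC [27]
  [8] addr=0x3e blk=15 s=3: L1-HIT | VC [27]
  [9] addr=0x6e blk=27 s=3: VC-HIT | VC [15]
  [10] addr=0x3e blk=15 s=3: VC-HIT | VC [27]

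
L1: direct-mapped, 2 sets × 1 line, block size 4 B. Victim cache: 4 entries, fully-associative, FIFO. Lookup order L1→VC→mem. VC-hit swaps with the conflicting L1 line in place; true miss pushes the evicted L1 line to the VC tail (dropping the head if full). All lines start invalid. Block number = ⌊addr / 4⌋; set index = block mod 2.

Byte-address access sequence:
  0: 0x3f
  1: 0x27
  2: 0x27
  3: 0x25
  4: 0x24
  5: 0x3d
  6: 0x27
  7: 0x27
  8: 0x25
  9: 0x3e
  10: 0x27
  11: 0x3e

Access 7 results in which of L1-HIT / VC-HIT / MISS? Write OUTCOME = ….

  [0] addr=0x3f blk=15 s=1: MISS | VC []
  [1] addr=0x27 blk=9 s=1: MISS | VC [15]
  [2] addr=0x27 blk=9 s=1: L1-HIT | VC [15]
  [3] addr=0x25 blk=9 s=1: L1-HIT | VC [15]
  [4] addr=0x24 blk=9 s=1: L1-HIT | VC [15]
  [5] addr=0x3d blk=15 s=1: VC-HIT | VC [9]
  [6] addr=0x27 blk=9 s=1: VC-HIT | VC [15]
  [7] addr=0x27 blk=9 s=1: L1-HIT | VC [15]
  [8] addr=0x25 blk=9 s=1: L1-HIT | VC [15]
  [9] addr=0x3e blk=15 s=1: VC-HIT | VC [9]
  [10] addr=0x27 blk=9 s=1: VC-HIT | VC [15]
  [11] addr=0x3e blk=15 s=1: VC-HIT | VC [9]

OUTCOME = L1-HIT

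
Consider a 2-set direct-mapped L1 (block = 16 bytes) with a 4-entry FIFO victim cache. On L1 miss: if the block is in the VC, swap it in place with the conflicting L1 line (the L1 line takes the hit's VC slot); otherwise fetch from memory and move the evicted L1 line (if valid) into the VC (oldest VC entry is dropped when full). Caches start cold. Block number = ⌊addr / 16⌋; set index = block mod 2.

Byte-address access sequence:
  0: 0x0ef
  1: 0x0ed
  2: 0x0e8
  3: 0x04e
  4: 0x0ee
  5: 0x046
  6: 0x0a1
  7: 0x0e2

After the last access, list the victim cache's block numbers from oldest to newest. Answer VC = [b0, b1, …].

#0 0xef→b14/s0 MISS; vc=[]
#1 0xed→b14/s0 L1-HIT; vc=[]
#2 0xe8→b14/s0 L1-HIT; vc=[]
#3 0x4e→b4/s0 MISS; vc=[14]
#4 0xee→b14/s0 VC-HIT; vc=[4]
#5 0x46→b4/s0 VC-HIT; vc=[14]
#6 0xa1→b10/s0 MISS; vc=[14,4]
#7 0xe2→b14/s0 VC-HIT; vc=[10,4]

VC = [10, 4]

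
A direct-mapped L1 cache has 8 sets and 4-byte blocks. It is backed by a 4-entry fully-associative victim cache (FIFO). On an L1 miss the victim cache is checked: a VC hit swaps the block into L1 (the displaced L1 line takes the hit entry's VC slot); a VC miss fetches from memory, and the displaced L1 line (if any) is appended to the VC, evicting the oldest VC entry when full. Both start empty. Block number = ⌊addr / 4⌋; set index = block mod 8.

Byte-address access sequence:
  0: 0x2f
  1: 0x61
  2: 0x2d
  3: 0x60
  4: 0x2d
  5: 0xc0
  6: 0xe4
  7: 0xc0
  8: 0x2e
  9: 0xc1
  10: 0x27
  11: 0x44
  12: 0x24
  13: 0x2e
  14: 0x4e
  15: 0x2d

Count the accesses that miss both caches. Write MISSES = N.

MISSES = 7

#0 0x2f→b11/s3 MISS; vc=[]
#1 0x61→b24/s0 MISS; vc=[]
#2 0x2d→b11/s3 L1-HIT; vc=[]
#3 0x60→b24/s0 L1-HIT; vc=[]
#4 0x2d→b11/s3 L1-HIT; vc=[]
#5 0xc0→b48/s0 MISS; vc=[24]
#6 0xe4→b57/s1 MISS; vc=[24]
#7 0xc0→b48/s0 L1-HIT; vc=[24]
#8 0x2e→b11/s3 L1-HIT; vc=[24]
#9 0xc1→b48/s0 L1-HIT; vc=[24]
#10 0x27→b9/s1 MISS; vc=[24,57]
#11 0x44→b17/s1 MISS; vc=[24,57,9]
#12 0x24→b9/s1 VC-HIT; vc=[24,57,17]
#13 0x2e→b11/s3 L1-HIT; vc=[24,57,17]
#14 0x4e→b19/s3 MISS; vc=[24,57,17,11]
#15 0x2d→b11/s3 VC-HIT; vc=[24,57,17,19]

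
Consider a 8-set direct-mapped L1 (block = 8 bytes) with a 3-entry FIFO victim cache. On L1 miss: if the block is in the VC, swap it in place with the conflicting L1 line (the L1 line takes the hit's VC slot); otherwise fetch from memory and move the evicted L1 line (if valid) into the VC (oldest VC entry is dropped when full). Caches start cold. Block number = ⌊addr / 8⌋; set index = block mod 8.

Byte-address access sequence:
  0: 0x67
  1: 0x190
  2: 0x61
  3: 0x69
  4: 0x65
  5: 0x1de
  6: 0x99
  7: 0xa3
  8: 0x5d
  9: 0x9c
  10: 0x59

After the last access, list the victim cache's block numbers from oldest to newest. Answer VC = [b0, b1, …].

0: 0x67 (blk 12, set 4) → MISS  vc=[]
1: 0x190 (blk 50, set 2) → MISS  vc=[]
2: 0x61 (blk 12, set 4) → L1-HIT  vc=[]
3: 0x69 (blk 13, set 5) → MISS  vc=[]
4: 0x65 (blk 12, set 4) → L1-HIT  vc=[]
5: 0x1de (blk 59, set 3) → MISS  vc=[]
6: 0x99 (blk 19, set 3) → MISS  vc=[59]
7: 0xa3 (blk 20, set 4) → MISS  vc=[59, 12]
8: 0x5d (blk 11, set 3) → MISS  vc=[59, 12, 19]
9: 0x9c (blk 19, set 3) → VC-HIT  vc=[59, 12, 11]
10: 0x59 (blk 11, set 3) → VC-HIT  vc=[59, 12, 19]

VC = [59, 12, 19]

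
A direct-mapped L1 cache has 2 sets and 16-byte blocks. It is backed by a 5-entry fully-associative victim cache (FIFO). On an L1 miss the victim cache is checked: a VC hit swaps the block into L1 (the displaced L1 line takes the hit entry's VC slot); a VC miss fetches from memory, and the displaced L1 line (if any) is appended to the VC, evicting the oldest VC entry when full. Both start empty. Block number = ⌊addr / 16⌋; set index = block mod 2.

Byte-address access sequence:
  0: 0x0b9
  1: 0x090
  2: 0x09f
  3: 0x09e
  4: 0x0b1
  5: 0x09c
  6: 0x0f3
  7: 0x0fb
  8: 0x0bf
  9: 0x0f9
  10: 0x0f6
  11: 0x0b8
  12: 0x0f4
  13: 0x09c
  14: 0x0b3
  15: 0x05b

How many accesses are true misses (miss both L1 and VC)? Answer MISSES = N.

MISSES = 4

#0 0xb9→b11/s1 MISS; vc=[]
#1 0x90→b9/s1 MISS; vc=[11]
#2 0x9f→b9/s1 L1-HIT; vc=[11]
#3 0x9e→b9/s1 L1-HIT; vc=[11]
#4 0xb1→b11/s1 VC-HIT; vc=[9]
#5 0x9c→b9/s1 VC-HIT; vc=[11]
#6 0xf3→b15/s1 MISS; vc=[11,9]
#7 0xfb→b15/s1 L1-HIT; vc=[11,9]
#8 0xbf→b11/s1 VC-HIT; vc=[15,9]
#9 0xf9→b15/s1 VC-HIT; vc=[11,9]
#10 0xf6→b15/s1 L1-HIT; vc=[11,9]
#11 0xb8→b11/s1 VC-HIT; vc=[15,9]
#12 0xf4→b15/s1 VC-HIT; vc=[11,9]
#13 0x9c→b9/s1 VC-HIT; vc=[11,15]
#14 0xb3→b11/s1 VC-HIT; vc=[9,15]
#15 0x5b→b5/s1 MISS; vc=[9,15,11]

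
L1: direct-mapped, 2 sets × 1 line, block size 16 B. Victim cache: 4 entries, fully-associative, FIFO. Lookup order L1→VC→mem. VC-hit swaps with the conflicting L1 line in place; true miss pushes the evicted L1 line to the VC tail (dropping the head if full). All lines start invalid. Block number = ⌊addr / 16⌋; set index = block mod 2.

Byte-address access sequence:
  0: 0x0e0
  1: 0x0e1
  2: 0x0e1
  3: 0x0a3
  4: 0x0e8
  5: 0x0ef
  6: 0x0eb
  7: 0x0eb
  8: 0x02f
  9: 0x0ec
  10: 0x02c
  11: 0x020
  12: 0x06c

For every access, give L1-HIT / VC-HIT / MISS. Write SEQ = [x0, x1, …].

0: 0xe0 (blk 14, set 0) → MISS  vc=[]
1: 0xe1 (blk 14, set 0) → L1-HIT  vc=[]
2: 0xe1 (blk 14, set 0) → L1-HIT  vc=[]
3: 0xa3 (blk 10, set 0) → MISS  vc=[14]
4: 0xe8 (blk 14, set 0) → VC-HIT  vc=[10]
5: 0xef (blk 14, set 0) → L1-HIT  vc=[10]
6: 0xeb (blk 14, set 0) → L1-HIT  vc=[10]
7: 0xeb (blk 14, set 0) → L1-HIT  vc=[10]
8: 0x2f (blk 2, set 0) → MISS  vc=[10, 14]
9: 0xec (blk 14, set 0) → VC-HIT  vc=[10, 2]
10: 0x2c (blk 2, set 0) → VC-HIT  vc=[10, 14]
11: 0x20 (blk 2, set 0) → L1-HIT  vc=[10, 14]
12: 0x6c (blk 6, set 0) → MISS  vc=[10, 14, 2]

SEQ = [MISS, L1-HIT, L1-HIT, MISS, VC-HIT, L1-HIT, L1-HIT, L1-HIT, MISS, VC-HIT, VC-HIT, L1-HIT, MISS]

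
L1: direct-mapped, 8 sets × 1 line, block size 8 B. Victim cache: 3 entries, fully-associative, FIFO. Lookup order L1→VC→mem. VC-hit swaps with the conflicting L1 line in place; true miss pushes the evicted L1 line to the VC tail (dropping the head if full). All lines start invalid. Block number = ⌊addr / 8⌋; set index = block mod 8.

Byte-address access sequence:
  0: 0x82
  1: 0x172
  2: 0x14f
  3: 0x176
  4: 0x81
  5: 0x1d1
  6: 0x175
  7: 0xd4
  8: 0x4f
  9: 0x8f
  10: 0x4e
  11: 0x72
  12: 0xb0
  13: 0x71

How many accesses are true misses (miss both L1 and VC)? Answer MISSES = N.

#0 0x82→b16/s0 MISS; vc=[]
#1 0x172→b46/s6 MISS; vc=[]
#2 0x14f→b41/s1 MISS; vc=[]
#3 0x176→b46/s6 L1-HIT; vc=[]
#4 0x81→b16/s0 L1-HIT; vc=[]
#5 0x1d1→b58/s2 MISS; vc=[]
#6 0x175→b46/s6 L1-HIT; vc=[]
#7 0xd4→b26/s2 MISS; vc=[58]
#8 0x4f→b9/s1 MISS; vc=[58,41]
#9 0x8f→b17/s1 MISS; vc=[58,41,9]
#10 0x4e→b9/s1 VC-HIT; vc=[58,41,17]
#11 0x72→b14/s6 MISS; vc=[41,17,46]
#12 0xb0→b22/s6 MISS; vc=[17,46,14]
#13 0x71→b14/s6 VC-HIT; vc=[17,46,22]

MISSES = 9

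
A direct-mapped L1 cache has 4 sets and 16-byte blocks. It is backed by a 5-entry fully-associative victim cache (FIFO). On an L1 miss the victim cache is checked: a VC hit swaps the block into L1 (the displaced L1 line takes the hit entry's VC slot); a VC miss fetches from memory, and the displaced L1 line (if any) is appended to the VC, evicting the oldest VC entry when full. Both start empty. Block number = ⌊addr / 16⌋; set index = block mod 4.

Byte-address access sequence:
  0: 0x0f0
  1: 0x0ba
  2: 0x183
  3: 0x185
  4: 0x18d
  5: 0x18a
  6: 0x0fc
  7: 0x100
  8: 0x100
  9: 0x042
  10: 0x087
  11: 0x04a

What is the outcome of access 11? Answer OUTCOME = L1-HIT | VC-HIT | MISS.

  [0] addr=0xf0 blk=15 s=3: MISS | VC []
  [1] addr=0xba blk=11 s=3: MISS | VC [15]
  [2] addr=0x183 blk=24 s=0: MISS | VC [15]
  [3] addr=0x185 blk=24 s=0: L1-HIT | VC [15]
  [4] addr=0x18d blk=24 s=0: L1-HIT | VC [15]
  [5] addr=0x18a blk=24 s=0: L1-HIT | VC [15]
  [6] addr=0xfc blk=15 s=3: VC-HIT | VC [11]
  [7] addr=0x100 blk=16 s=0: MISS | VC [11, 24]
  [8] addr=0x100 blk=16 s=0: L1-HIT | VC [11, 24]
  [9] addr=0x42 blk=4 s=0: MISS | VC [11, 24, 16]
  [10] addr=0x87 blk=8 s=0: MISS | VC [11, 24, 16, 4]
  [11] addr=0x4a blk=4 s=0: VC-HIT | VC [11, 24, 16, 8]

OUTCOME = VC-HIT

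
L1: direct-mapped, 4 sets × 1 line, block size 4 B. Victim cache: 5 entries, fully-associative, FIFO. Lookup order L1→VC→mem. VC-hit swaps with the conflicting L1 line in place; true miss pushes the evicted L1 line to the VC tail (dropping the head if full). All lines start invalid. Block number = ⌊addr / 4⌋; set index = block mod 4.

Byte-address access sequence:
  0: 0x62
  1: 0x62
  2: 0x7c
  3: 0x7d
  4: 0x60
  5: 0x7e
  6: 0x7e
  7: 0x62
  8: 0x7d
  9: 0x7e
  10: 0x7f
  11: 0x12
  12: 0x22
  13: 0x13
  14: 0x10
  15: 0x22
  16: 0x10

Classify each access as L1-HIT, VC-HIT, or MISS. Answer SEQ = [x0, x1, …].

0: 0x62 (blk 24, set 0) → MISS  vc=[]
1: 0x62 (blk 24, set 0) → L1-HIT  vc=[]
2: 0x7c (blk 31, set 3) → MISS  vc=[]
3: 0x7d (blk 31, set 3) → L1-HIT  vc=[]
4: 0x60 (blk 24, set 0) → L1-HIT  vc=[]
5: 0x7e (blk 31, set 3) → L1-HIT  vc=[]
6: 0x7e (blk 31, set 3) → L1-HIT  vc=[]
7: 0x62 (blk 24, set 0) → L1-HIT  vc=[]
8: 0x7d (blk 31, set 3) → L1-HIT  vc=[]
9: 0x7e (blk 31, set 3) → L1-HIT  vc=[]
10: 0x7f (blk 31, set 3) → L1-HIT  vc=[]
11: 0x12 (blk 4, set 0) → MISS  vc=[24]
12: 0x22 (blk 8, set 0) → MISS  vc=[24, 4]
13: 0x13 (blk 4, set 0) → VC-HIT  vc=[24, 8]
14: 0x10 (blk 4, set 0) → L1-HIT  vc=[24, 8]
15: 0x22 (blk 8, set 0) → VC-HIT  vc=[24, 4]
16: 0x10 (blk 4, set 0) → VC-HIT  vc=[24, 8]

SEQ = [MISS, L1-HIT, MISS, L1-HIT, L1-HIT, L1-HIT, L1-HIT, L1-HIT, L1-HIT, L1-HIT, L1-HIT, MISS, MISS, VC-HIT, L1-HIT, VC-HIT, VC-HIT]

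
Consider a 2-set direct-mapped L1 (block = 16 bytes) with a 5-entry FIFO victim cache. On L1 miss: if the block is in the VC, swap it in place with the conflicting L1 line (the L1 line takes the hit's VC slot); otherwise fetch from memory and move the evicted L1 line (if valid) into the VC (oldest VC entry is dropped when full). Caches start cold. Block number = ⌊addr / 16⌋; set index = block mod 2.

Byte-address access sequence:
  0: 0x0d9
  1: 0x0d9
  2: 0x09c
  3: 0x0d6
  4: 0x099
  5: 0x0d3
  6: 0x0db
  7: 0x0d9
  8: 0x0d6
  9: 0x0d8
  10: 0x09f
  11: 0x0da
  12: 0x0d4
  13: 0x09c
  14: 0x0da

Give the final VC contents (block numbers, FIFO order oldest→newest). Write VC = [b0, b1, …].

  [0] addr=0xd9 blk=13 s=1: MISS | VC []
  [1] addr=0xd9 blk=13 s=1: L1-HIT | VC []
  [2] addr=0x9c blk=9 s=1: MISS | VC [13]
  [3] addr=0xd6 blk=13 s=1: VC-HIT | VC [9]
  [4] addr=0x99 blk=9 s=1: VC-HIT | VC [13]
  [5] addr=0xd3 blk=13 s=1: VC-HIT | VC [9]
  [6] addr=0xdb blk=13 s=1: L1-HIT | VC [9]
  [7] addr=0xd9 blk=13 s=1: L1-HIT | VC [9]
  [8] addr=0xd6 blk=13 s=1: L1-HIT | VC [9]
  [9] addr=0xd8 blk=13 s=1: L1-HIT | VC [9]
  [10] addr=0x9f blk=9 s=1: VC-HIT | VC [13]
  [11] addr=0xda blk=13 s=1: VC-HIT | VC [9]
  [12] addr=0xd4 blk=13 s=1: L1-HIT | VC [9]
  [13] addr=0x9c blk=9 s=1: VC-HIT | VC [13]
  [14] addr=0xda blk=13 s=1: VC-HIT | VC [9]

VC = [9]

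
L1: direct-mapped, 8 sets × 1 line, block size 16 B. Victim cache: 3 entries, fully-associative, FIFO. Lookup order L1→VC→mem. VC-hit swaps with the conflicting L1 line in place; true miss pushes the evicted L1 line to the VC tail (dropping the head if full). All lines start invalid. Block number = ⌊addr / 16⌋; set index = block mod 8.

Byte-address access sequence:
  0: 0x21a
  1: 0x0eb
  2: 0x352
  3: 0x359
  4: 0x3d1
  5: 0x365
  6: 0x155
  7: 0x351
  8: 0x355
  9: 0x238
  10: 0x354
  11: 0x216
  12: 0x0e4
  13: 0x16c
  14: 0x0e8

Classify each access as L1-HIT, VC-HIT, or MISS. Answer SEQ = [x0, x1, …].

SEQ = [MISS, MISS, MISS, L1-HIT, MISS, MISS, MISS, VC-HIT, L1-HIT, MISS, L1-HIT, L1-HIT, VC-HIT, MISS, VC-HIT]

#0 0x21a→b33/s1 MISS; vc=[]
#1 0xeb→b14/s6 MISS; vc=[]
#2 0x352→b53/s5 MISS; vc=[]
#3 0x359→b53/s5 L1-HIT; vc=[]
#4 0x3d1→b61/s5 MISS; vc=[53]
#5 0x365→b54/s6 MISS; vc=[53,14]
#6 0x155→b21/s5 MISS; vc=[53,14,61]
#7 0x351→b53/s5 VC-HIT; vc=[21,14,61]
#8 0x355→b53/s5 L1-HIT; vc=[21,14,61]
#9 0x238→b35/s3 MISS; vc=[21,14,61]
#10 0x354→b53/s5 L1-HIT; vc=[21,14,61]
#11 0x216→b33/s1 L1-HIT; vc=[21,14,61]
#12 0xe4→b14/s6 VC-HIT; vc=[21,54,61]
#13 0x16c→b22/s6 MISS; vc=[54,61,14]
#14 0xe8→b14/s6 VC-HIT; vc=[54,61,22]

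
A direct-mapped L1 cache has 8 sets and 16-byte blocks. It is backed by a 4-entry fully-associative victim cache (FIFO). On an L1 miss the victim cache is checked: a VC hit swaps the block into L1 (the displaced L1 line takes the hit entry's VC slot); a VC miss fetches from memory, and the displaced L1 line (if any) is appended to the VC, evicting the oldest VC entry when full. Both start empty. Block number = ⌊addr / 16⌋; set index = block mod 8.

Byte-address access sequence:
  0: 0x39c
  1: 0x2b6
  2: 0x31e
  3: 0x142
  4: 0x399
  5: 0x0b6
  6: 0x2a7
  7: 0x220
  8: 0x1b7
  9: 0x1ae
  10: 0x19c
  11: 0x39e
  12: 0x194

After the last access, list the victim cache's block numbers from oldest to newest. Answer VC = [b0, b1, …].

VC = [42, 11, 34, 57]

0: 0x39c (blk 57, set 1) → MISS  vc=[]
1: 0x2b6 (blk 43, set 3) → MISS  vc=[]
2: 0x31e (blk 49, set 1) → MISS  vc=[57]
3: 0x142 (blk 20, set 4) → MISS  vc=[57]
4: 0x399 (blk 57, set 1) → VC-HIT  vc=[49]
5: 0xb6 (blk 11, set 3) → MISS  vc=[49, 43]
6: 0x2a7 (blk 42, set 2) → MISS  vc=[49, 43]
7: 0x220 (blk 34, set 2) → MISS  vc=[49, 43, 42]
8: 0x1b7 (blk 27, set 3) → MISS  vc=[49, 43, 42, 11]
9: 0x1ae (blk 26, set 2) → MISS  vc=[43, 42, 11, 34]
10: 0x19c (blk 25, set 1) → MISS  vc=[42, 11, 34, 57]
11: 0x39e (blk 57, set 1) → VC-HIT  vc=[42, 11, 34, 25]
12: 0x194 (blk 25, set 1) → VC-HIT  vc=[42, 11, 34, 57]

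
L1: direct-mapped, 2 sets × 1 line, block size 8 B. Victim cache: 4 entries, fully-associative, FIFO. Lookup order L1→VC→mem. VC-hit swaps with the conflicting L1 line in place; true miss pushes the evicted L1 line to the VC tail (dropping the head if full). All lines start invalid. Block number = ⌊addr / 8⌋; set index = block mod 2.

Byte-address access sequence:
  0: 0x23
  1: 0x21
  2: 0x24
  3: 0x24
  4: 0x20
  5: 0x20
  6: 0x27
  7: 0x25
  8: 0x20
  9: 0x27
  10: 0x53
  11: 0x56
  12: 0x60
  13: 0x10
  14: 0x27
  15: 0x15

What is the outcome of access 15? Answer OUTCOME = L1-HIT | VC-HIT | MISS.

0: 0x23 (blk 4, set 0) → MISS  vc=[]
1: 0x21 (blk 4, set 0) → L1-HIT  vc=[]
2: 0x24 (blk 4, set 0) → L1-HIT  vc=[]
3: 0x24 (blk 4, set 0) → L1-HIT  vc=[]
4: 0x20 (blk 4, set 0) → L1-HIT  vc=[]
5: 0x20 (blk 4, set 0) → L1-HIT  vc=[]
6: 0x27 (blk 4, set 0) → L1-HIT  vc=[]
7: 0x25 (blk 4, set 0) → L1-HIT  vc=[]
8: 0x20 (blk 4, set 0) → L1-HIT  vc=[]
9: 0x27 (blk 4, set 0) → L1-HIT  vc=[]
10: 0x53 (blk 10, set 0) → MISS  vc=[4]
11: 0x56 (blk 10, set 0) → L1-HIT  vc=[4]
12: 0x60 (blk 12, set 0) → MISS  vc=[4, 10]
13: 0x10 (blk 2, set 0) → MISS  vc=[4, 10, 12]
14: 0x27 (blk 4, set 0) → VC-HIT  vc=[2, 10, 12]
15: 0x15 (blk 2, set 0) → VC-HIT  vc=[4, 10, 12]

OUTCOME = VC-HIT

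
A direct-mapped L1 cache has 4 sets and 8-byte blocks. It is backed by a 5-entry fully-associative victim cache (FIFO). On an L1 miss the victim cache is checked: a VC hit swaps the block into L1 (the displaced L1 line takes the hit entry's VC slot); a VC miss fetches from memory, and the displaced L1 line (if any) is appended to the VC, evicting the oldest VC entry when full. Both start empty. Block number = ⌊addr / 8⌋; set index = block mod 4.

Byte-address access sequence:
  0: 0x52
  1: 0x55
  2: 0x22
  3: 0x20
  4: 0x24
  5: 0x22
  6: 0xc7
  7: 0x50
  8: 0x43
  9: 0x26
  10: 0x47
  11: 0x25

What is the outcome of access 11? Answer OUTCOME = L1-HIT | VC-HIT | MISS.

OUTCOME = VC-HIT

  [0] addr=0x52 blk=10 s=2: MISS | VC []
  [1] addr=0x55 blk=10 s=2: L1-HIT | VC []
  [2] addr=0x22 blk=4 s=0: MISS | VC []
  [3] addr=0x20 blk=4 s=0: L1-HIT | VC []
  [4] addr=0x24 blk=4 s=0: L1-HIT | VC []
  [5] addr=0x22 blk=4 s=0: L1-HIT | VC []
  [6] addr=0xc7 blk=24 s=0: MISS | VC [4]
  [7] addr=0x50 blk=10 s=2: L1-HIT | VC [4]
  [8] addr=0x43 blk=8 s=0: MISS | VC [4, 24]
  [9] addr=0x26 blk=4 s=0: VC-HIT | VC [8, 24]
  [10] addr=0x47 blk=8 s=0: VC-HIT | VC [4, 24]
  [11] addr=0x25 blk=4 s=0: VC-HIT | VC [8, 24]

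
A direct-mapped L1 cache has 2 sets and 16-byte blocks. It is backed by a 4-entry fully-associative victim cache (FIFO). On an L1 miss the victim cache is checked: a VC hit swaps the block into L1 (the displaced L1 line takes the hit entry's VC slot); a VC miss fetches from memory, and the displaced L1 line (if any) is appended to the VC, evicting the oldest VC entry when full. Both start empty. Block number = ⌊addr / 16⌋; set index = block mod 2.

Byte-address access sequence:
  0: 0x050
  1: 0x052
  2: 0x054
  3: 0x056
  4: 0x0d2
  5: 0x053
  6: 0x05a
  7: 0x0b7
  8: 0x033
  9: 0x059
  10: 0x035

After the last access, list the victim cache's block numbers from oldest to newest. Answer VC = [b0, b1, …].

#0 0x50→b5/s1 MISS; vc=[]
#1 0x52→b5/s1 L1-HIT; vc=[]
#2 0x54→b5/s1 L1-HIT; vc=[]
#3 0x56→b5/s1 L1-HIT; vc=[]
#4 0xd2→b13/s1 MISS; vc=[5]
#5 0x53→b5/s1 VC-HIT; vc=[13]
#6 0x5a→b5/s1 L1-HIT; vc=[13]
#7 0xb7→b11/s1 MISS; vc=[13,5]
#8 0x33→b3/s1 MISS; vc=[13,5,11]
#9 0x59→b5/s1 VC-HIT; vc=[13,3,11]
#10 0x35→b3/s1 VC-HIT; vc=[13,5,11]

VC = [13, 5, 11]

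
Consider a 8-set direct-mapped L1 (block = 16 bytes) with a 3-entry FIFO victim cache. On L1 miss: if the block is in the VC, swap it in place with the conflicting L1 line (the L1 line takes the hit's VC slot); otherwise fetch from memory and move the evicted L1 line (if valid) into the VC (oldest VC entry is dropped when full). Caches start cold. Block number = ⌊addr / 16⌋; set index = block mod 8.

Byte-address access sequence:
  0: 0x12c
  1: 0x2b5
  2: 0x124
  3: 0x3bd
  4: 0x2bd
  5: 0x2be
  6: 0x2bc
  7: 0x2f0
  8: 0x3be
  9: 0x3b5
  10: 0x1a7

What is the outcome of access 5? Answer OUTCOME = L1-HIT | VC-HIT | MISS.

  [0] addr=0x12c blk=18 s=2: MISS | VC []
  [1] addr=0x2b5 blk=43 s=3: MISS | VC []
  [2] addr=0x124 blk=18 s=2: L1-HIT | VC []
  [3] addr=0x3bd blk=59 s=3: MISS | VC [43]
  [4] addr=0x2bd blk=43 s=3: VC-HIT | VC [59]
  [5] addr=0x2be blk=43 s=3: L1-HIT | VC [59]
  [6] addr=0x2bc blk=43 s=3: L1-HIT | VC [59]
  [7] addr=0x2f0 blk=47 s=7: MISS | VC [59]
  [8] addr=0x3be blk=59 s=3: VC-HIT | VC [43]
  [9] addr=0x3b5 blk=59 s=3: L1-HIT | VC [43]
  [10] addr=0x1a7 blk=26 s=2: MISS | VC [43, 18]

OUTCOME = L1-HIT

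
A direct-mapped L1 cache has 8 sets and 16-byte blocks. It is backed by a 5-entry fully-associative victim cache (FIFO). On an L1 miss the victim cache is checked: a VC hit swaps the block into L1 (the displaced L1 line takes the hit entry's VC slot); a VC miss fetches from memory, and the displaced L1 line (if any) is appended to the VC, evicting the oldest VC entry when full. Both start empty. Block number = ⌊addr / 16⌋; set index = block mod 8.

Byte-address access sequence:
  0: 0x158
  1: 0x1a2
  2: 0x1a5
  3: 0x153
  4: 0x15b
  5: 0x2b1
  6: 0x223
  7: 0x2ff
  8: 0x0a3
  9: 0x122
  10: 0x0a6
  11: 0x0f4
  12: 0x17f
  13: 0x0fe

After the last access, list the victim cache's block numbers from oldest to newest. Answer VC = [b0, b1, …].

#0 0x158→b21/s5 MISS; vc=[]
#1 0x1a2→b26/s2 MISS; vc=[]
#2 0x1a5→b26/s2 L1-HIT; vc=[]
#3 0x153→b21/s5 L1-HIT; vc=[]
#4 0x15b→b21/s5 L1-HIT; vc=[]
#5 0x2b1→b43/s3 MISS; vc=[]
#6 0x223→b34/s2 MISS; vc=[26]
#7 0x2ff→b47/s7 MISS; vc=[26]
#8 0xa3→b10/s2 MISS; vc=[26,34]
#9 0x122→b18/s2 MISS; vc=[26,34,10]
#10 0xa6→b10/s2 VC-HIT; vc=[26,34,18]
#11 0xf4→b15/s7 MISS; vc=[26,34,18,47]
#12 0x17f→b23/s7 MISS; vc=[26,34,18,47,15]
#13 0xfe→b15/s7 VC-HIT; vc=[26,34,18,47,23]

VC = [26, 34, 18, 47, 23]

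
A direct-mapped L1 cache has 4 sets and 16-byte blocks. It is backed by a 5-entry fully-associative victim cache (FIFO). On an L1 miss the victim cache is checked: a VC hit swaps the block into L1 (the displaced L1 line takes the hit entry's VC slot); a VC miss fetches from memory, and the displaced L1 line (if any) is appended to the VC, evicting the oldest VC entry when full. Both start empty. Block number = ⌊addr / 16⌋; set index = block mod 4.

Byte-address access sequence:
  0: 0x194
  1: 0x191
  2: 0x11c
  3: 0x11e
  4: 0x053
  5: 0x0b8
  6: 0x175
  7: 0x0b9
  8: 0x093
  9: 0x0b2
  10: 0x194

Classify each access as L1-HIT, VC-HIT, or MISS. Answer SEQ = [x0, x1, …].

#0 0x194→b25/s1 MISS; vc=[]
#1 0x191→b25/s1 L1-HIT; vc=[]
#2 0x11c→b17/s1 MISS; vc=[25]
#3 0x11e→b17/s1 L1-HIT; vc=[25]
#4 0x53→b5/s1 MISS; vc=[25,17]
#5 0xb8→b11/s3 MISS; vc=[25,17]
#6 0x175→b23/s3 MISS; vc=[25,17,11]
#7 0xb9→b11/s3 VC-HIT; vc=[25,17,23]
#8 0x93→b9/s1 MISS; vc=[25,17,23,5]
#9 0xb2→b11/s3 L1-HIT; vc=[25,17,23,5]
#10 0x194→b25/s1 VC-HIT; vc=[9,17,23,5]

SEQ = [MISS, L1-HIT, MISS, L1-HIT, MISS, MISS, MISS, VC-HIT, MISS, L1-HIT, VC-HIT]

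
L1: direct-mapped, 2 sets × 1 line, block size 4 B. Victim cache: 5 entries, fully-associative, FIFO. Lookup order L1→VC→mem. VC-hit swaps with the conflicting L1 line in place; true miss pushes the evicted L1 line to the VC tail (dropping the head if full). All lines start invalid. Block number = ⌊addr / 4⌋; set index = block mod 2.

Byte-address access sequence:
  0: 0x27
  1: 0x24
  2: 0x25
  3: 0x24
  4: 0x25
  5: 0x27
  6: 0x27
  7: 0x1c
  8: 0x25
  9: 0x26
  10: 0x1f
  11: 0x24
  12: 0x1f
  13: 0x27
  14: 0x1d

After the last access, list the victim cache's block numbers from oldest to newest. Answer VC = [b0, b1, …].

VC = [9]

#0 0x27→b9/s1 MISS; vc=[]
#1 0x24→b9/s1 L1-HIT; vc=[]
#2 0x25→b9/s1 L1-HIT; vc=[]
#3 0x24→b9/s1 L1-HIT; vc=[]
#4 0x25→b9/s1 L1-HIT; vc=[]
#5 0x27→b9/s1 L1-HIT; vc=[]
#6 0x27→b9/s1 L1-HIT; vc=[]
#7 0x1c→b7/s1 MISS; vc=[9]
#8 0x25→b9/s1 VC-HIT; vc=[7]
#9 0x26→b9/s1 L1-HIT; vc=[7]
#10 0x1f→b7/s1 VC-HIT; vc=[9]
#11 0x24→b9/s1 VC-HIT; vc=[7]
#12 0x1f→b7/s1 VC-HIT; vc=[9]
#13 0x27→b9/s1 VC-HIT; vc=[7]
#14 0x1d→b7/s1 VC-HIT; vc=[9]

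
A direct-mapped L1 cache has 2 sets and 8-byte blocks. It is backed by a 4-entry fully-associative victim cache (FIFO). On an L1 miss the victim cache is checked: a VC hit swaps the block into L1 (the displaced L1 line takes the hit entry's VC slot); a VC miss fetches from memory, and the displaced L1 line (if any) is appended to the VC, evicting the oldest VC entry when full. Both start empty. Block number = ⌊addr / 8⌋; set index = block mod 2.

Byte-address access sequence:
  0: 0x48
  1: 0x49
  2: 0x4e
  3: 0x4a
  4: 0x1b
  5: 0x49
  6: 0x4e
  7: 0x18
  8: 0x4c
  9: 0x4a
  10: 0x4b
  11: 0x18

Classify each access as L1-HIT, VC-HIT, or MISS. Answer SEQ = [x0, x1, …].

#0 0x48→b9/s1 MISS; vc=[]
#1 0x49→b9/s1 L1-HIT; vc=[]
#2 0x4e→b9/s1 L1-HIT; vc=[]
#3 0x4a→b9/s1 L1-HIT; vc=[]
#4 0x1b→b3/s1 MISS; vc=[9]
#5 0x49→b9/s1 VC-HIT; vc=[3]
#6 0x4e→b9/s1 L1-HIT; vc=[3]
#7 0x18→b3/s1 VC-HIT; vc=[9]
#8 0x4c→b9/s1 VC-HIT; vc=[3]
#9 0x4a→b9/s1 L1-HIT; vc=[3]
#10 0x4b→b9/s1 L1-HIT; vc=[3]
#11 0x18→b3/s1 VC-HIT; vc=[9]

SEQ = [MISS, L1-HIT, L1-HIT, L1-HIT, MISS, VC-HIT, L1-HIT, VC-HIT, VC-HIT, L1-HIT, L1-HIT, VC-HIT]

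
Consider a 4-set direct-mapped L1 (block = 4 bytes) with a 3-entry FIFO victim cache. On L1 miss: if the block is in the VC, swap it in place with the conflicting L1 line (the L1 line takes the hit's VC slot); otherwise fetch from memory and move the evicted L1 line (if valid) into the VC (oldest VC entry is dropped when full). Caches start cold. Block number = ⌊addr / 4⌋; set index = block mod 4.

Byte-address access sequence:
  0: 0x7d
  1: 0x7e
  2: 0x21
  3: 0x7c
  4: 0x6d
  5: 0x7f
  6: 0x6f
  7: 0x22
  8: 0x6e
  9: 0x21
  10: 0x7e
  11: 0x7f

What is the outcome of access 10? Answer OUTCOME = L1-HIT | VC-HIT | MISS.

OUTCOME = VC-HIT

  [0] addr=0x7d blk=31 s=3: MISS | VC []
  [1] addr=0x7e blk=31 s=3: L1-HIT | VC []
  [2] addr=0x21 blk=8 s=0: MISS | VC []
  [3] addr=0x7c blk=31 s=3: L1-HIT | VC []
  [4] addr=0x6d blk=27 s=3: MISS | VC [31]
  [5] addr=0x7f blk=31 s=3: VC-HIT | VC [27]
  [6] addr=0x6f blk=27 s=3: VC-HIT | VC [31]
  [7] addr=0x22 blk=8 s=0: L1-HIT | VC [31]
  [8] addr=0x6e blk=27 s=3: L1-HIT | VC [31]
  [9] addr=0x21 blk=8 s=0: L1-HIT | VC [31]
  [10] addr=0x7e blk=31 s=3: VC-HIT | VC [27]
  [11] addr=0x7f blk=31 s=3: L1-HIT | VC [27]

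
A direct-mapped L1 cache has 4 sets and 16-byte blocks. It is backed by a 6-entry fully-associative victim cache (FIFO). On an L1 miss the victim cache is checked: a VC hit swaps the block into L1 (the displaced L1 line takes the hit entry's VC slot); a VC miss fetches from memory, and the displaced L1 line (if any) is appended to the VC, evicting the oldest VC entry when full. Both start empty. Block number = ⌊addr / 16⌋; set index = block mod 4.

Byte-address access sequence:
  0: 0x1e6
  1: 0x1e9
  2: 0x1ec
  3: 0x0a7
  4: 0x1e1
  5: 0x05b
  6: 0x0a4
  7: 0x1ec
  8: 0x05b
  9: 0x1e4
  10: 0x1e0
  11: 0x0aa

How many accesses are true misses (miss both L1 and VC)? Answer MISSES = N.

MISSES = 3

#0 0x1e6→b30/s2 MISS; vc=[]
#1 0x1e9→b30/s2 L1-HIT; vc=[]
#2 0x1ec→b30/s2 L1-HIT; vc=[]
#3 0xa7→b10/s2 MISS; vc=[30]
#4 0x1e1→b30/s2 VC-HIT; vc=[10]
#5 0x5b→b5/s1 MISS; vc=[10]
#6 0xa4→b10/s2 VC-HIT; vc=[30]
#7 0x1ec→b30/s2 VC-HIT; vc=[10]
#8 0x5b→b5/s1 L1-HIT; vc=[10]
#9 0x1e4→b30/s2 L1-HIT; vc=[10]
#10 0x1e0→b30/s2 L1-HIT; vc=[10]
#11 0xaa→b10/s2 VC-HIT; vc=[30]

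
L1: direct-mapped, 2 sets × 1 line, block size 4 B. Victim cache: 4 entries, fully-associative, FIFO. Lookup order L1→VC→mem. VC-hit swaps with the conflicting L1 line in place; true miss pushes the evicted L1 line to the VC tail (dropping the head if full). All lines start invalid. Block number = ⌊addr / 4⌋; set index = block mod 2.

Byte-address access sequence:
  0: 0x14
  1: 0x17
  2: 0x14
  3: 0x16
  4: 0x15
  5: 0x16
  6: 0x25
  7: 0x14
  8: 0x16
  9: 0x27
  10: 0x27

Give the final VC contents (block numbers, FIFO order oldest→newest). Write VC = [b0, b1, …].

VC = [5]

#0 0x14→b5/s1 MISS; vc=[]
#1 0x17→b5/s1 L1-HIT; vc=[]
#2 0x14→b5/s1 L1-HIT; vc=[]
#3 0x16→b5/s1 L1-HIT; vc=[]
#4 0x15→b5/s1 L1-HIT; vc=[]
#5 0x16→b5/s1 L1-HIT; vc=[]
#6 0x25→b9/s1 MISS; vc=[5]
#7 0x14→b5/s1 VC-HIT; vc=[9]
#8 0x16→b5/s1 L1-HIT; vc=[9]
#9 0x27→b9/s1 VC-HIT; vc=[5]
#10 0x27→b9/s1 L1-HIT; vc=[5]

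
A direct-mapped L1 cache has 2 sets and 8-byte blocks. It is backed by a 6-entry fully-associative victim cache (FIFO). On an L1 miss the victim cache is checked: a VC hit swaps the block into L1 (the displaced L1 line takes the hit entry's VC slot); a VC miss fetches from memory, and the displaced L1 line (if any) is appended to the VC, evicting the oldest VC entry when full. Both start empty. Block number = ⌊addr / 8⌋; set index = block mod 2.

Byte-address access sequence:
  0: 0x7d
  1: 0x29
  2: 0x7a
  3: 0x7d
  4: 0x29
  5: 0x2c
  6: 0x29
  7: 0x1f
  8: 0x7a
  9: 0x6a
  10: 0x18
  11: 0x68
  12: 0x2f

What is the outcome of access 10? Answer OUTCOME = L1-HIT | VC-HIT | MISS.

  [0] addr=0x7d blk=15 s=1: MISS | VC []
  [1] addr=0x29 blk=5 s=1: MISS | VC [15]
  [2] addr=0x7a blk=15 s=1: VC-HIT | VC [5]
  [3] addr=0x7d blk=15 s=1: L1-HIT | VC [5]
  [4] addr=0x29 blk=5 s=1: VC-HIT | VC [15]
  [5] addr=0x2c blk=5 s=1: L1-HIT | VC [15]
  [6] addr=0x29 blk=5 s=1: L1-HIT | VC [15]
  [7] addr=0x1f blk=3 s=1: MISS | VC [15, 5]
  [8] addr=0x7a blk=15 s=1: VC-HIT | VC [3, 5]
  [9] addr=0x6a blk=13 s=1: MISS | VC [3, 5, 15]
  [10] addr=0x18 blk=3 s=1: VC-HIT | VC [13, 5, 15]
  [11] addr=0x68 blk=13 s=1: VC-HIT | VC [3, 5, 15]
  [12] addr=0x2f blk=5 s=1: VC-HIT | VC [3, 13, 15]

OUTCOME = VC-HIT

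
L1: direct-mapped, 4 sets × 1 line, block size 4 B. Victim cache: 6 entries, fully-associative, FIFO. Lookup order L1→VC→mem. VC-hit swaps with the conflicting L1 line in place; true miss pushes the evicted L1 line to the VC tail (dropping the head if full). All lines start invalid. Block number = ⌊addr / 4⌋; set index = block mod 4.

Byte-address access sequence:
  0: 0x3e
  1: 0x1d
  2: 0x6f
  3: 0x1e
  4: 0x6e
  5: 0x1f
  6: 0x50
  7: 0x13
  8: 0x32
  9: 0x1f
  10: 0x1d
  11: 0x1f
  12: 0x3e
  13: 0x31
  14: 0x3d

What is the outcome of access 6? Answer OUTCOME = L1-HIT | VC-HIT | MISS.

OUTCOME = MISS

0: 0x3e (blk 15, set 3) → MISS  vc=[]
1: 0x1d (blk 7, set 3) → MISS  vc=[15]
2: 0x6f (blk 27, set 3) → MISS  vc=[15, 7]
3: 0x1e (blk 7, set 3) → VC-HIT  vc=[15, 27]
4: 0x6e (blk 27, set 3) → VC-HIT  vc=[15, 7]
5: 0x1f (blk 7, set 3) → VC-HIT  vc=[15, 27]
6: 0x50 (blk 20, set 0) → MISS  vc=[15, 27]
7: 0x13 (blk 4, set 0) → MISS  vc=[15, 27, 20]
8: 0x32 (blk 12, set 0) → MISS  vc=[15, 27, 20, 4]
9: 0x1f (blk 7, set 3) → L1-HIT  vc=[15, 27, 20, 4]
10: 0x1d (blk 7, set 3) → L1-HIT  vc=[15, 27, 20, 4]
11: 0x1f (blk 7, set 3) → L1-HIT  vc=[15, 27, 20, 4]
12: 0x3e (blk 15, set 3) → VC-HIT  vc=[7, 27, 20, 4]
13: 0x31 (blk 12, set 0) → L1-HIT  vc=[7, 27, 20, 4]
14: 0x3d (blk 15, set 3) → L1-HIT  vc=[7, 27, 20, 4]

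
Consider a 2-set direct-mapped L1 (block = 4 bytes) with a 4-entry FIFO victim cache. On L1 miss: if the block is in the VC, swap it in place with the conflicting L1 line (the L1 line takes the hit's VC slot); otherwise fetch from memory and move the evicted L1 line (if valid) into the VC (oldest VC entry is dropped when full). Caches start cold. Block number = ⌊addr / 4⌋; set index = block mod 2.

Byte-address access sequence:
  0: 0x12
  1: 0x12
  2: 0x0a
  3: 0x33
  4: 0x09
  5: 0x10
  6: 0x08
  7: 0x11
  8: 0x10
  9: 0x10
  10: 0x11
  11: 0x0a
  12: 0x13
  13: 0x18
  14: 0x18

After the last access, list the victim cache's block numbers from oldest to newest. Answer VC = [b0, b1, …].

0: 0x12 (blk 4, set 0) → MISS  vc=[]
1: 0x12 (blk 4, set 0) → L1-HIT  vc=[]
2: 0xa (blk 2, set 0) → MISS  vc=[4]
3: 0x33 (blk 12, set 0) → MISS  vc=[4, 2]
4: 0x9 (blk 2, set 0) → VC-HIT  vc=[4, 12]
5: 0x10 (blk 4, set 0) → VC-HIT  vc=[2, 12]
6: 0x8 (blk 2, set 0) → VC-HIT  vc=[4, 12]
7: 0x11 (blk 4, set 0) → VC-HIT  vc=[2, 12]
8: 0x10 (blk 4, set 0) → L1-HIT  vc=[2, 12]
9: 0x10 (blk 4, set 0) → L1-HIT  vc=[2, 12]
10: 0x11 (blk 4, set 0) → L1-HIT  vc=[2, 12]
11: 0xa (blk 2, set 0) → VC-HIT  vc=[4, 12]
12: 0x13 (blk 4, set 0) → VC-HIT  vc=[2, 12]
13: 0x18 (blk 6, set 0) → MISS  vc=[2, 12, 4]
14: 0x18 (blk 6, set 0) → L1-HIT  vc=[2, 12, 4]

VC = [2, 12, 4]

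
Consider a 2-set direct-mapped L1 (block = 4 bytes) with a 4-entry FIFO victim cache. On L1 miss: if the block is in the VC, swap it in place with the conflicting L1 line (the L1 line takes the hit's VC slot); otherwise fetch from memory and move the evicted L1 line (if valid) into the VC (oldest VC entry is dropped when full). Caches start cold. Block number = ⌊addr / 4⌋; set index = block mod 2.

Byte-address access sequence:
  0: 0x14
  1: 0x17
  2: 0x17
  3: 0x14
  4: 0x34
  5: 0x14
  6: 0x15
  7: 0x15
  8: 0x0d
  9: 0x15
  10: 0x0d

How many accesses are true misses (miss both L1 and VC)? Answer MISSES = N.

#0 0x14→b5/s1 MISS; vc=[]
#1 0x17→b5/s1 L1-HIT; vc=[]
#2 0x17→b5/s1 L1-HIT; vc=[]
#3 0x14→b5/s1 L1-HIT; vc=[]
#4 0x34→b13/s1 MISS; vc=[5]
#5 0x14→b5/s1 VC-HIT; vc=[13]
#6 0x15→b5/s1 L1-HIT; vc=[13]
#7 0x15→b5/s1 L1-HIT; vc=[13]
#8 0xd→b3/s1 MISS; vc=[13,5]
#9 0x15→b5/s1 VC-HIT; vc=[13,3]
#10 0xd→b3/s1 VC-HIT; vc=[13,5]

MISSES = 3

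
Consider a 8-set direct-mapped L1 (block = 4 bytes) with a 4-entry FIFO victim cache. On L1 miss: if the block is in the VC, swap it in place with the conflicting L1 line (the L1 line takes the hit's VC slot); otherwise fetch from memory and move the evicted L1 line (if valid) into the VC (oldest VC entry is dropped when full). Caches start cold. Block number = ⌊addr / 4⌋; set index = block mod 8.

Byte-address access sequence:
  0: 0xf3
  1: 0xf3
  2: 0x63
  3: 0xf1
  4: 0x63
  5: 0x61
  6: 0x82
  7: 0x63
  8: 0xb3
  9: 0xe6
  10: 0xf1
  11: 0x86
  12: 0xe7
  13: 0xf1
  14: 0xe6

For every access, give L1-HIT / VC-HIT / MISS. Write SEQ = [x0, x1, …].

SEQ = [MISS, L1-HIT, MISS, L1-HIT, L1-HIT, L1-HIT, MISS, VC-HIT, MISS, MISS, VC-HIT, MISS, VC-HIT, L1-HIT, L1-HIT]

#0 0xf3→b60/s4 MISS; vc=[]
#1 0xf3→b60/s4 L1-HIT; vc=[]
#2 0x63→b24/s0 MISS; vc=[]
#3 0xf1→b60/s4 L1-HIT; vc=[]
#4 0x63→b24/s0 L1-HIT; vc=[]
#5 0x61→b24/s0 L1-HIT; vc=[]
#6 0x82→b32/s0 MISS; vc=[24]
#7 0x63→b24/s0 VC-HIT; vc=[32]
#8 0xb3→b44/s4 MISS; vc=[32,60]
#9 0xe6→b57/s1 MISS; vc=[32,60]
#10 0xf1→b60/s4 VC-HIT; vc=[32,44]
#11 0x86→b33/s1 MISS; vc=[32,44,57]
#12 0xe7→b57/s1 VC-HIT; vc=[32,44,33]
#13 0xf1→b60/s4 L1-HIT; vc=[32,44,33]
#14 0xe6→b57/s1 L1-HIT; vc=[32,44,33]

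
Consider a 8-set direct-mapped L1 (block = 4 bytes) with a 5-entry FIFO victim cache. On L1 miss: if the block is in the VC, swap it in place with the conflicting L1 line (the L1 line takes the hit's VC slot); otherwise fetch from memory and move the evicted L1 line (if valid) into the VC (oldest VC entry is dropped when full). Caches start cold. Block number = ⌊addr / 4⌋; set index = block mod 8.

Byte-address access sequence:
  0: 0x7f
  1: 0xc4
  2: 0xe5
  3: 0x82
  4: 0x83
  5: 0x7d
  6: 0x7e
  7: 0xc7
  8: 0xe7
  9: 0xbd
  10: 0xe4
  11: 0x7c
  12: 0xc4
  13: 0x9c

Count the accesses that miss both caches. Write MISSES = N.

MISSES = 6

0: 0x7f (blk 31, set 7) → MISS  vc=[]
1: 0xc4 (blk 49, set 1) → MISS  vc=[]
2: 0xe5 (blk 57, set 1) → MISS  vc=[49]
3: 0x82 (blk 32, set 0) → MISS  vc=[49]
4: 0x83 (blk 32, set 0) → L1-HIT  vc=[49]
5: 0x7d (blk 31, set 7) → L1-HIT  vc=[49]
6: 0x7e (blk 31, set 7) → L1-HIT  vc=[49]
7: 0xc7 (blk 49, set 1) → VC-HIT  vc=[57]
8: 0xe7 (blk 57, set 1) → VC-HIT  vc=[49]
9: 0xbd (blk 47, set 7) → MISS  vc=[49, 31]
10: 0xe4 (blk 57, set 1) → L1-HIT  vc=[49, 31]
11: 0x7c (blk 31, set 7) → VC-HIT  vc=[49, 47]
12: 0xc4 (blk 49, set 1) → VC-HIT  vc=[57, 47]
13: 0x9c (blk 39, set 7) → MISS  vc=[57, 47, 31]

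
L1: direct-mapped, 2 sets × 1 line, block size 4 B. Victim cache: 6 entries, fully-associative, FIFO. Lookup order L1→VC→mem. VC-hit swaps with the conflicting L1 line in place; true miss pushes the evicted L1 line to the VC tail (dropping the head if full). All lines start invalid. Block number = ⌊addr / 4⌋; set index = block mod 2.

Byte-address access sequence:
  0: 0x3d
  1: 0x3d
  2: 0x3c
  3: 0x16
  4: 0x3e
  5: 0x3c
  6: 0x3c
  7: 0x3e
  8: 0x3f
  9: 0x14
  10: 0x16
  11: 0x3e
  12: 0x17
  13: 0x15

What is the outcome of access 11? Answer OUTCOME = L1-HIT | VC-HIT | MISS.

0: 0x3d (blk 15, set 1) → MISS  vc=[]
1: 0x3d (blk 15, set 1) → L1-HIT  vc=[]
2: 0x3c (blk 15, set 1) → L1-HIT  vc=[]
3: 0x16 (blk 5, set 1) → MISS  vc=[15]
4: 0x3e (blk 15, set 1) → VC-HIT  vc=[5]
5: 0x3c (blk 15, set 1) → L1-HIT  vc=[5]
6: 0x3c (blk 15, set 1) → L1-HIT  vc=[5]
7: 0x3e (blk 15, set 1) → L1-HIT  vc=[5]
8: 0x3f (blk 15, set 1) → L1-HIT  vc=[5]
9: 0x14 (blk 5, set 1) → VC-HIT  vc=[15]
10: 0x16 (blk 5, set 1) → L1-HIT  vc=[15]
11: 0x3e (blk 15, set 1) → VC-HIT  vc=[5]
12: 0x17 (blk 5, set 1) → VC-HIT  vc=[15]
13: 0x15 (blk 5, set 1) → L1-HIT  vc=[15]

OUTCOME = VC-HIT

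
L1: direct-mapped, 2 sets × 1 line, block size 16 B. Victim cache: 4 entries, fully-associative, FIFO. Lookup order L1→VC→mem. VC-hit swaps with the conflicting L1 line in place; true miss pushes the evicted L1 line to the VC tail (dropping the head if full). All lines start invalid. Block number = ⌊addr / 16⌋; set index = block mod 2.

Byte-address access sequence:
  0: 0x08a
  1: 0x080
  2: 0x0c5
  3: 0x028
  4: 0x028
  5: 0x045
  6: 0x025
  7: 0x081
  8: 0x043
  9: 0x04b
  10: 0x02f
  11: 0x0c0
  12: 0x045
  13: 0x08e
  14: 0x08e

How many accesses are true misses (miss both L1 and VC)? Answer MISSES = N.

0: 0x8a (blk 8, set 0) → MISS  vc=[]
1: 0x80 (blk 8, set 0) → L1-HIT  vc=[]
2: 0xc5 (blk 12, set 0) → MISS  vc=[8]
3: 0x28 (blk 2, set 0) → MISS  vc=[8, 12]
4: 0x28 (blk 2, set 0) → L1-HIT  vc=[8, 12]
5: 0x45 (blk 4, set 0) → MISS  vc=[8, 12, 2]
6: 0x25 (blk 2, set 0) → VC-HIT  vc=[8, 12, 4]
7: 0x81 (blk 8, set 0) → VC-HIT  vc=[2, 12, 4]
8: 0x43 (blk 4, set 0) → VC-HIT  vc=[2, 12, 8]
9: 0x4b (blk 4, set 0) → L1-HIT  vc=[2, 12, 8]
10: 0x2f (blk 2, set 0) → VC-HIT  vc=[4, 12, 8]
11: 0xc0 (blk 12, set 0) → VC-HIT  vc=[4, 2, 8]
12: 0x45 (blk 4, set 0) → VC-HIT  vc=[12, 2, 8]
13: 0x8e (blk 8, set 0) → VC-HIT  vc=[12, 2, 4]
14: 0x8e (blk 8, set 0) → L1-HIT  vc=[12, 2, 4]

MISSES = 4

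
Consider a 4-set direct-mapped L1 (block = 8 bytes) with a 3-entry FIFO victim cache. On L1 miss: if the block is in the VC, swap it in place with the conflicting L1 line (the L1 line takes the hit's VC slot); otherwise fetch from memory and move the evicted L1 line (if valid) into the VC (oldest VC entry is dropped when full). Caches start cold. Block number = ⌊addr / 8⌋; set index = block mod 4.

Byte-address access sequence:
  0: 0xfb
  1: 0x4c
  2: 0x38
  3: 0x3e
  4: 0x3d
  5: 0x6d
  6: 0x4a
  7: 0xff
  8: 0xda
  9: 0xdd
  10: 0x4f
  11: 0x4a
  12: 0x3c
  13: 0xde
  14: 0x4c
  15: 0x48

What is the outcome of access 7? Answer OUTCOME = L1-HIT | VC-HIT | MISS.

  [0] addr=0xfb blk=31 s=3: MISS | VC []
  [1] addr=0x4c blk=9 s=1: MISS | VC []
  [2] addr=0x38 blk=7 s=3: MISS | VC [31]
  [3] addr=0x3e blk=7 s=3: L1-HIT | VC [31]
  [4] addr=0x3d blk=7 s=3: L1-HIT | VC [31]
  [5] addr=0x6d blk=13 s=1: MISS | VC [31, 9]
  [6] addr=0x4a blk=9 s=1: VC-HIT | VC [31, 13]
  [7] addr=0xff blk=31 s=3: VC-HIT | VC [7, 13]
  [8] addr=0xda blk=27 s=3: MISS | VC [7, 13, 31]
  [9] addr=0xdd blk=27 s=3: L1-HIT | VC [7, 13, 31]
  [10] addr=0x4f blk=9 s=1: L1-HIT | VC [7, 13, 31]
  [11] addr=0x4a blk=9 s=1: L1-HIT | VC [7, 13, 31]
  [12] addr=0x3c blk=7 s=3: VC-HIT | VC [27, 13, 31]
  [13] addr=0xde blk=27 s=3: VC-HIT | VC [7, 13, 31]
  [14] addr=0x4c blk=9 s=1: L1-HIT | VC [7, 13, 31]
  [15] addr=0x48 blk=9 s=1: L1-HIT | VC [7, 13, 31]

OUTCOME = VC-HIT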